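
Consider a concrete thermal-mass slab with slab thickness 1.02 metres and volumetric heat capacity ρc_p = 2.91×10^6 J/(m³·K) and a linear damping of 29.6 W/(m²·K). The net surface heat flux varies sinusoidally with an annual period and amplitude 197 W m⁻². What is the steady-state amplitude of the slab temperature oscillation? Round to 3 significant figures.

6.65 K

Areal heat capacity C = ρc_p × D = 2.91×10^6 × 1.02 = 2.97×10^6 J/(m²·K).
Angular frequency ω = 2π / T = 2π / 3.15×10^7 s = 1.99×10^-7 s⁻¹.
√((Cω)² + λ²) = √((0.591)² + 29.6²) = 29.6 W/(m²·K).
Amplitude A = F₀ / √((Cω)²+λ²) = 197 / 29.6 = 6.65 K.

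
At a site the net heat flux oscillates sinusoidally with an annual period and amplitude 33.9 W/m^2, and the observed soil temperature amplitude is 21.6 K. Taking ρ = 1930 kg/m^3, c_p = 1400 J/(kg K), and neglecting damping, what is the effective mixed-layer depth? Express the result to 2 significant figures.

2.9 m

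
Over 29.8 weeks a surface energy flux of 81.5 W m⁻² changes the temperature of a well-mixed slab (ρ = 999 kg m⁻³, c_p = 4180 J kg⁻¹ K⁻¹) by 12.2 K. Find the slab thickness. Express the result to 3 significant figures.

Heat input Q = F Δt = 81.5 × 1.80×10^7 s = 1.47×10^9 J/m².
Required areal heat capacity C = Q / ΔT = 1.20×10^8 J/(m²·K).
Depth D = C / (ρ c_p) = 1.20×10^8 / (999 × 4180) = 28.8 m.

28.8 m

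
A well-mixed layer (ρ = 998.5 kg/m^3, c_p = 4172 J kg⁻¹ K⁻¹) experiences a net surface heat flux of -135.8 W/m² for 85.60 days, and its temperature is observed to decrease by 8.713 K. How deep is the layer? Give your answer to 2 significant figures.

28 m

Heat input Q = F Δt = -135.8 × 7.40×10^6 s = -1.00×10^9 J/m².
Required areal heat capacity C = Q / ΔT = 1.15×10^8 J/(m²·K).
Depth D = C / (ρ c_p) = 1.15×10^8 / (998.5 × 4172) = 27.7 m.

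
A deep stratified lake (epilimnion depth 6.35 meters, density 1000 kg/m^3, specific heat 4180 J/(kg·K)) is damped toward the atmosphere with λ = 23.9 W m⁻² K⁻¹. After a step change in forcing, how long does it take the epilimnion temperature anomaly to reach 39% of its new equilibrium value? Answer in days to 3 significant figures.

Areal heat capacity C = ρ c_p D = 1000 × 4180 × 6.35 = 2.65×10^7 J m⁻² K⁻¹.
τ = C / λ = 2.65×10^7 / 23.9 = 1.11×10^6 s.
Fraction reached: 1 − e^(−t/τ) = 0.39 ⇒ t = −τ ln(1 − 0.39) = τ × 0.494.
t = 5.49×10^5 s = 6.35 days.

6.35 days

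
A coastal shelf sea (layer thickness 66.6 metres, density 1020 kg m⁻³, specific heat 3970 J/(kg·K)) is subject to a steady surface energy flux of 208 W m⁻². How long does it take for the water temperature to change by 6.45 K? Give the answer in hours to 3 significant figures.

Areal heat capacity C = ρ c_p D = 1020 × 3970 × 66.6 = 2.70×10^8 J/(m²·K).
Time required: Δt = C ΔT / F = 2.70×10^8 × 6.45 / 208 = 8.36×10^6 s.
In hours: 8.36×10^6 s / (3600 s/hour) = 2320 hours.

2320 hours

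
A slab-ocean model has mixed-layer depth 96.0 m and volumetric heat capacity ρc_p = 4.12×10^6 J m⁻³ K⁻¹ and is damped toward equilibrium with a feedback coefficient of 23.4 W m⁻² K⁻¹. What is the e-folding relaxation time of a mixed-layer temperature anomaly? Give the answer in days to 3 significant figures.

Areal heat capacity C = ρc_p × D = 4.12×10^6 × 96.0 = 3.96×10^8 J/(m²·K).
Relaxation time τ = C / λ = 3.96×10^8 / 23.4 = 1.69×10^7 s.
In days: 1.69×10^7 s / (86400 s/day) = 196 days.

196 days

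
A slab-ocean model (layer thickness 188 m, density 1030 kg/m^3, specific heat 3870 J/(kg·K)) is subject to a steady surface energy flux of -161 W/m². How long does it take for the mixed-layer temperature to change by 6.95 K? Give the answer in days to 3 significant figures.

Areal heat capacity C = ρ c_p D = 1030 × 3870 × 188 = 7.49×10^8 J/(m^2 K).
Time required: Δt = C ΔT / F = 7.49×10^8 × -6.95 / -161 = 3.23×10^7 s.
In days: 3.23×10^7 s / (86400 s/day) = 374 days.

374 days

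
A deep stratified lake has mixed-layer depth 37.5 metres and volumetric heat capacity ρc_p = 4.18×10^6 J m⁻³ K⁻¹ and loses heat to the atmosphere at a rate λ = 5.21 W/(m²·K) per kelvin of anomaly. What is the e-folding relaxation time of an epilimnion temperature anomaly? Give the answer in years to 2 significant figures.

0.95 years

Areal heat capacity C = ρc_p × D = 4.18×10^6 × 37.5 = 1.57×10^8 J/(m^2 K).
Relaxation time τ = C / λ = 1.57×10^8 / 5.21 = 3.01×10^7 s.
In years: 3.01×10^7 s / (3.156×10^7 s/year) = 0.953 years.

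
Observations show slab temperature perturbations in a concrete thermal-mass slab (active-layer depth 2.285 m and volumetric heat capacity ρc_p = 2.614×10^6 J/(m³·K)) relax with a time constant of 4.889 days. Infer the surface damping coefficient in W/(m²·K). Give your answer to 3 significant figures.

14.1

Areal heat capacity C = ρc_p × D = 2.614×10^6 × 2.285 = 5.97×10^6 J/(m²·K).
τ = 4.889 days = 4.22×10^5 s.
λ = C / τ = 5.97×10^6 / 4.22×10^5 = 14.1 W/(m²·K).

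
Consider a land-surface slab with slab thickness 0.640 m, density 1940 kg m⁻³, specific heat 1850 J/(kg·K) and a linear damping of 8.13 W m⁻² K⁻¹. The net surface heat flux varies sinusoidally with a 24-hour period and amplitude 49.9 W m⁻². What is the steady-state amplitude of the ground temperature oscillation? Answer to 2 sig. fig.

0.30 K

Areal heat capacity C = ρ c_p D = 1940 × 1850 × 0.640 = 2.30×10^6 J/(m²·K).
Angular frequency ω = 2π / T = 2π / 86400 s = 7.27×10^-5 s⁻¹.
√((Cω)² + λ²) = √((167)² + 8.13²) = 167 W/(m²·K).
Amplitude A = F₀ / √((Cω)²+λ²) = 49.9 / 167 = 0.298 K.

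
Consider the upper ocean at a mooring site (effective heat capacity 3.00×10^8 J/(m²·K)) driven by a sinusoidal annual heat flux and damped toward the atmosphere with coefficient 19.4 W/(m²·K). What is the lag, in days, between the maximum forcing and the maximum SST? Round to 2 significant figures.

Areal heat capacity C = 3.00×10^8 J/(m²·K) (given).
ω = 2π / 3.15×10^7 s = 1.99×10^-7 s⁻¹.
Phase lag φ = arctan(Cω/λ) = arctan(59.8/19.4) = 1.26 rad.
Time lag = φ / ω = 1.26 / 1.99×10^-7 = 6.31×10^6 s = 73.0 days.

73 days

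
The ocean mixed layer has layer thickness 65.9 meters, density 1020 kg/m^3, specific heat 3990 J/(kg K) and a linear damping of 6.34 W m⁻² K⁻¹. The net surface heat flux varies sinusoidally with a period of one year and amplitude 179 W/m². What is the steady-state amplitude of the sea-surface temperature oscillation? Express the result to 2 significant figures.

Areal heat capacity C = ρ c_p D = 1020 × 3990 × 65.9 = 2.68×10^8 J/(m²·K).
Angular frequency ω = 2π / T = 2π / 3.15×10^7 s = 1.99×10^-7 s⁻¹.
√((Cω)² + λ²) = √((53.4)² + 6.34²) = 53.8 W/(m²·K).
Amplitude A = F₀ / √((Cω)²+λ²) = 179 / 53.8 = 3.33 K.

3.3 K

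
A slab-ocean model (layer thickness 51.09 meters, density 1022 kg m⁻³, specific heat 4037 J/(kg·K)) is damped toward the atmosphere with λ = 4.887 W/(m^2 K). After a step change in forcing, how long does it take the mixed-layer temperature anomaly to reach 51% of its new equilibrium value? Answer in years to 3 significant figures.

0.975 years

Areal heat capacity C = ρ c_p D = 1022 × 4037 × 51.09 = 2.11×10^8 J/(m^2 K).
τ = C / λ = 2.11×10^8 / 4.887 = 4.31×10^7 s.
Fraction reached: 1 − e^(−t/τ) = 0.51 ⇒ t = −τ ln(1 − 0.51) = τ × 0.713.
t = 3.08×10^7 s = 0.975 years.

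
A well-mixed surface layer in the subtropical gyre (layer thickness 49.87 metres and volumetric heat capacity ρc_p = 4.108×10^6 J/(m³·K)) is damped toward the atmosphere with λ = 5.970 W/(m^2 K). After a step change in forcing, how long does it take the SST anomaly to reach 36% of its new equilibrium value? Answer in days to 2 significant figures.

180 days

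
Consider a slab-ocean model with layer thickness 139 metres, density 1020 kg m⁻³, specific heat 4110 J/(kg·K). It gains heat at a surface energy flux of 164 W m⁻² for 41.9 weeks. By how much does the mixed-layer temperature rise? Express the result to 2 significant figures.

Areal heat capacity C = ρ c_p D = 1020 × 4110 × 139 = 5.83×10^8 J m⁻² K⁻¹.
Net heat input Q = F Δt = 164 × (41.9 weeks × 6.048×10^5 s/week) = 4.16×10^9 J/m².
ΔT = Q / C = 4.16×10^9 / 5.83×10^8 = 7.13 K.

7.1 K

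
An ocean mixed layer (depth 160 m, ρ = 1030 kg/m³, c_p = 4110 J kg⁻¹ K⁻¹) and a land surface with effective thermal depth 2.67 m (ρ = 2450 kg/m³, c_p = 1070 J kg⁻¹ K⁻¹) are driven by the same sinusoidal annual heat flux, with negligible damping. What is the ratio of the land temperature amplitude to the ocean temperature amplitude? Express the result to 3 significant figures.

96.8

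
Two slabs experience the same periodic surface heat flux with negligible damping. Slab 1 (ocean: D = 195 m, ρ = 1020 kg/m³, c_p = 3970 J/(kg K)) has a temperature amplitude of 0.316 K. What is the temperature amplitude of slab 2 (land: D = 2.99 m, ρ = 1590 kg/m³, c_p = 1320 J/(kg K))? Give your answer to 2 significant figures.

40 K

C_ocean = 7.90×10^8 J/(m²·K); C_land = 6.28×10^6 J/(m²·K).
A ∝ 1/C ⇒ A_land = A_ocean × C_ocean/C_land = 0.316 × 126 = 39.8 K.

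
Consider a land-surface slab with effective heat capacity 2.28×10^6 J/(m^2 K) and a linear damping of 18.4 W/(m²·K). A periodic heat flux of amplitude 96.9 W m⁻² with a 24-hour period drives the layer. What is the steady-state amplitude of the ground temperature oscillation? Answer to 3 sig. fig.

0.581 K

Areal heat capacity C = 2.28×10^6 J/(m^2 K) (given).
Angular frequency ω = 2π / T = 2π / 86400 s = 7.27×10^-5 s⁻¹.
√((Cω)² + λ²) = √((166)² + 18.4²) = 167 W/(m²·K).
Amplitude A = F₀ / √((Cω)²+λ²) = 96.9 / 167 = 0.581 K.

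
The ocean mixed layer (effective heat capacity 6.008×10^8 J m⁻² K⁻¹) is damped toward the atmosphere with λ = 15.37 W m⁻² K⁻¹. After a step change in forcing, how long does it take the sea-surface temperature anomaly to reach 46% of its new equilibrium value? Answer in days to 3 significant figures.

Areal heat capacity C = 6.008×10^8 J m⁻² K⁻¹ (given).
τ = C / λ = 6.01×10^8 / 15.37 = 3.91×10^7 s.
Fraction reached: 1 − e^(−t/τ) = 0.46 ⇒ t = −τ ln(1 − 0.46) = τ × 0.616.
t = 2.41×10^7 s = 279 days.

279 days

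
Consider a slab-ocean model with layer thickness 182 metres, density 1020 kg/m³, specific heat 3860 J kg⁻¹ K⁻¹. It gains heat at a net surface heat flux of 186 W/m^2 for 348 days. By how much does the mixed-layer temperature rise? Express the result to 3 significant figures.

7.80 K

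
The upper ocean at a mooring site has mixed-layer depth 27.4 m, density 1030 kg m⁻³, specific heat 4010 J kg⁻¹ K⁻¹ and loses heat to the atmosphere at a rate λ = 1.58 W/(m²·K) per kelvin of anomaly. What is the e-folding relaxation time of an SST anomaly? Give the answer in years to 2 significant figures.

2.3 years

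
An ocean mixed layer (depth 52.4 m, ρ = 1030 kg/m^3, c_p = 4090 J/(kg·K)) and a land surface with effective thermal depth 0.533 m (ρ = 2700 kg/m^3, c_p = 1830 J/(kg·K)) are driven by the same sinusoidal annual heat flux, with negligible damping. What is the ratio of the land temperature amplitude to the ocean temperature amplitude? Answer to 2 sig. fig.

84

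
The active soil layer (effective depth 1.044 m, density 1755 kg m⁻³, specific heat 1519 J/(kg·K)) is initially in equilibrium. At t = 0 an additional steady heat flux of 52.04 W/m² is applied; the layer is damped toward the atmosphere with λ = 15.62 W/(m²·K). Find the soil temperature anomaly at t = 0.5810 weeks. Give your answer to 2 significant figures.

2.9 K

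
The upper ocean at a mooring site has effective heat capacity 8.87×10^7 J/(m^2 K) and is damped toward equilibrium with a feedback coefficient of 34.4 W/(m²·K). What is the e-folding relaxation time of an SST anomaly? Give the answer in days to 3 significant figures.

29.8 days

Areal heat capacity C = 8.87×10^7 J/(m^2 K) (given).
Relaxation time τ = C / λ = 8.87×10^7 / 34.4 = 2.58×10^6 s.
In days: 2.58×10^6 s / (86400 s/day) = 29.8 days.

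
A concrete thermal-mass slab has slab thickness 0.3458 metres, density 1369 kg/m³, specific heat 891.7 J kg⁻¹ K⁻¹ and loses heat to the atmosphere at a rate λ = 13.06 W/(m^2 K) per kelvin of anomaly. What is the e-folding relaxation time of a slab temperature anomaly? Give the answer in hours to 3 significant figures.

Areal heat capacity C = ρ c_p D = 1369 × 891.7 × 0.3458 = 4.22×10^5 J m⁻² K⁻¹.
Relaxation time τ = C / λ = 4.22×10^5 / 13.06 = 32300 s.
In hours: 32300 s / (3600 s/hour) = 8.98 hours.

8.98 hours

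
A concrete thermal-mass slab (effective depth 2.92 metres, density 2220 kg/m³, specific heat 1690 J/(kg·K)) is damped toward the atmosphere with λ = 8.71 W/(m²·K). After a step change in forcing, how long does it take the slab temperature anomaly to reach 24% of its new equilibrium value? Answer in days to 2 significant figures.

4.0 days

Areal heat capacity C = ρ c_p D = 2220 × 1690 × 2.92 = 1.10×10^7 J/(m^2 K).
τ = C / λ = 1.10×10^7 / 8.71 = 1.26×10^6 s.
Fraction reached: 1 − e^(−t/τ) = 0.24 ⇒ t = −τ ln(1 − 0.24) = τ × 0.274.
t = 3.45×10^5 s = 4.00 days.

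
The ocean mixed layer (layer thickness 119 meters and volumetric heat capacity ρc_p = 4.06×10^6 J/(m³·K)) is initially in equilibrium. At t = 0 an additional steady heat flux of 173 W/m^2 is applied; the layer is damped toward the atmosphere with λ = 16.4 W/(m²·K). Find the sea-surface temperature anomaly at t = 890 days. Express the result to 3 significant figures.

9.77 K

Areal heat capacity C = ρc_p × D = 4.06×10^6 × 119 = 4.83×10^8 J/(m²·K).
τ = C / λ = 4.83×10^8 / 16.4 = 2.95×10^7 s.
Equilibrium anomaly ΔT_eq = F / λ = 173 / 16.4 = 10.5 K.
t = 890 days = 7.69×10^7 s, so t/τ = 2.61.
ΔT(t) = ΔT_eq (1 − e^(−t/τ)) = 10.5 × (1 − e^−2.61) = 9.77 K.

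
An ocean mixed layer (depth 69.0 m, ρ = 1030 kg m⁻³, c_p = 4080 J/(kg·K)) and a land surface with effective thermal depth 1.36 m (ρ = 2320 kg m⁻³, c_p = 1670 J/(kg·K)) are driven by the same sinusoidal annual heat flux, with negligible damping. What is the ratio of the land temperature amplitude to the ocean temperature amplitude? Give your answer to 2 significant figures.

55

C_ocean = 1030 × 4080 × 69.0 = 2.90×10^8 J/(m²·K).
C_land = 2320 × 1670 × 1.36 = 5.27×10^6 J/(m²·K).
Undamped amplitude ∝ 1/C, so A_land/A_ocean = C_ocean/C_land = 55.0.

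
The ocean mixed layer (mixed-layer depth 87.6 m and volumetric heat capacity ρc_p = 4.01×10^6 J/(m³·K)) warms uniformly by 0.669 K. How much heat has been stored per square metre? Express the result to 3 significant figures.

2.35×10^8

Areal heat capacity C = ρc_p × D = 4.01×10^6 × 87.6 = 3.51×10^8 J/(m²·K).
ΔQ = C ΔT = 3.51×10^8 × 0.669 = 2.35×10^8 J/m².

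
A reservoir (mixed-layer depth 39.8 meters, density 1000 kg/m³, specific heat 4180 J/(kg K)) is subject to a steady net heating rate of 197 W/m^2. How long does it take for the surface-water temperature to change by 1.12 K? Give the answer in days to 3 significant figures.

Areal heat capacity C = ρ c_p D = 1000 × 4180 × 39.8 = 1.66×10^8 J m⁻² K⁻¹.
Time required: Δt = C ΔT / F = 1.66×10^8 × 1.12 / 197 = 9.46×10^5 s.
In days: 9.46×10^5 s / (86400 s/day) = 10.9 days.

10.9 days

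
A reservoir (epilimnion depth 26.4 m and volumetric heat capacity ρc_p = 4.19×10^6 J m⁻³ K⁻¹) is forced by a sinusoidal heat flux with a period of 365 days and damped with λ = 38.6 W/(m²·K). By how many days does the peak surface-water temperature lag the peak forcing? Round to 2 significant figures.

Areal heat capacity C = ρc_p × D = 4.19×10^6 × 26.4 = 1.11×10^8 J/(m²·K).
ω = 2π / 3.15×10^7 s = 1.99×10^-7 s⁻¹.
Phase lag φ = arctan(Cω/λ) = arctan(22.0/38.6) = 0.519 rad.
Time lag = φ / ω = 0.519 / 1.99×10^-7 = 2.60×10^6 s = 30.1 days.

30 days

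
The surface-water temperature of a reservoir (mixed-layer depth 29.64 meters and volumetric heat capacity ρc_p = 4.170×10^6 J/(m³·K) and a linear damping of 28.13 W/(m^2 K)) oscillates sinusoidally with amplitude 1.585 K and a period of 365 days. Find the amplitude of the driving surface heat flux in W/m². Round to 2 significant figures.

Areal heat capacity C = ρc_p × D = 4.170×10^6 × 29.64 = 1.24×10^8 J m⁻² K⁻¹.
ω = 2π / 3.15×10^7 s = 1.99×10^-7 s⁻¹.
√((Cω)² + λ²) = √((24.6)² + 28.13²) = 37.4 W/(m²·K).
F₀ = A × √((Cω)²+λ²) = 1.585 × 37.4 = 59.3 W/m².

59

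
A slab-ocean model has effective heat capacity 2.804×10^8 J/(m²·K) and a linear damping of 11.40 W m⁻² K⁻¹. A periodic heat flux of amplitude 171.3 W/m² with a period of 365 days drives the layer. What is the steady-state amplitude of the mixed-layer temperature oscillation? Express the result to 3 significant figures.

Areal heat capacity C = 2.804×10^8 J/(m²·K) (given).
Angular frequency ω = 2π / T = 2π / 3.15×10^7 s = 1.99×10^-7 s⁻¹.
√((Cω)² + λ²) = √((55.9)² + 11.40²) = 57.0 W/(m²·K).
Amplitude A = F₀ / √((Cω)²+λ²) = 171.3 / 57.0 = 3.00 K.

3.00 K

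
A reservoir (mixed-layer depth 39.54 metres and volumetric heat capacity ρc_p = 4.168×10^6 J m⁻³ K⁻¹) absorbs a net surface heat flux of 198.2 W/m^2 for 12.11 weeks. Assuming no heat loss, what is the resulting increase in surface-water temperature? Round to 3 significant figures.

8.81 K

Areal heat capacity C = ρc_p × D = 4.168×10^6 × 39.54 = 1.65×10^8 J/(m^2 K).
Net heat input Q = F Δt = 198.2 × (12.11 weeks × 6.048×10^5 s/week) = 1.45×10^9 J/m².
ΔT = Q / C = 1.45×10^9 / 1.65×10^8 = 8.81 K.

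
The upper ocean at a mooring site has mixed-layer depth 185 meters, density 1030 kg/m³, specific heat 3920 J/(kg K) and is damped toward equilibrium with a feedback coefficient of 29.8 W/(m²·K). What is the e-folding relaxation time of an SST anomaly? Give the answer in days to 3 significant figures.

290 days

Areal heat capacity C = ρ c_p D = 1030 × 3920 × 185 = 7.47×10^8 J/(m^2 K).
Relaxation time τ = C / λ = 7.47×10^8 / 29.8 = 2.51×10^7 s.
In days: 2.51×10^7 s / (86400 s/day) = 290 days.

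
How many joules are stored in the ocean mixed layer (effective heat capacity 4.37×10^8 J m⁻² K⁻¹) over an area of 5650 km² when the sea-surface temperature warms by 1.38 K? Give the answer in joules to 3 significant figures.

3.41×10^18 J

Areal heat capacity C = 4.37×10^8 J m⁻² K⁻¹ (given).
Heat per unit area: q = C ΔT = 4.37×10^8 × 1.38 = 6.03×10^8 J/m².
Total heat: Q = q × A = 6.03×10^8 × (5650 × 10⁶ m²) = 3.41×10^18 J.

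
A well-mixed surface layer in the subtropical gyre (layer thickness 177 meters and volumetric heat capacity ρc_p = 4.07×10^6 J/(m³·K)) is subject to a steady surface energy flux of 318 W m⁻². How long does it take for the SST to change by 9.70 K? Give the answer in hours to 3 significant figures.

Areal heat capacity C = ρc_p × D = 4.07×10^6 × 177 = 7.20×10^8 J/(m^2 K).
Time required: Δt = C ΔT / F = 7.20×10^8 × 9.70 / 318 = 2.20×10^7 s.
In hours: 2.20×10^7 s / (3600 s/hour) = 6100 hours.

6100 hours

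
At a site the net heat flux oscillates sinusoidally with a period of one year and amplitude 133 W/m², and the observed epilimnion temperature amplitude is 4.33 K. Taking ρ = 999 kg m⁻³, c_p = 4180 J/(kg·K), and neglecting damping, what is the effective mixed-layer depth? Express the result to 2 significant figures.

ω = 2π / 3.15×10^7 s = 1.99×10^-7 s⁻¹.
Required C = F₀ / (A ω) = 133 / (4.33 × 1.99×10^-7) = 1.54×10^8 J/(m²·K).
D = C / (ρ c_p) = 1.54×10^8 / (999 × 4180) = 36.9 m.

37 m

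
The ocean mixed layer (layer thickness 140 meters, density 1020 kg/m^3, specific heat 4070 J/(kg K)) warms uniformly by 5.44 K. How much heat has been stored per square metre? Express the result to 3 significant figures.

3.16×10^9

Areal heat capacity C = ρ c_p D = 1020 × 4070 × 140 = 5.81×10^8 J/(m^2 K).
ΔQ = C ΔT = 5.81×10^8 × 5.44 = 3.16×10^9 J/m².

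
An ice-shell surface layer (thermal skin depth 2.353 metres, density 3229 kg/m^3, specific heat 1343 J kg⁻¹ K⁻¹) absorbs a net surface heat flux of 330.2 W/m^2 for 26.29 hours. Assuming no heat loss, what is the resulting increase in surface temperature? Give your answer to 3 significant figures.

Areal heat capacity C = ρ c_p D = 3229 × 1343 × 2.353 = 1.02×10^7 J/(m²·K).
Net heat input Q = F Δt = 330.2 × (26.29 hours × 3600 s/hour) = 3.13×10^7 J/m².
ΔT = Q / C = 3.13×10^7 / 1.02×10^7 = 3.06 K.

3.06 K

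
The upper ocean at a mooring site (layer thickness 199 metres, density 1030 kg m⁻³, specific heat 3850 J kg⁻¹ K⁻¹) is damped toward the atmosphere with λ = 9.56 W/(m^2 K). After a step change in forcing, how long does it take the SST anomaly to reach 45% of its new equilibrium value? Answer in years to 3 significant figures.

Areal heat capacity C = ρ c_p D = 1030 × 3850 × 199 = 7.89×10^8 J/(m²·K).
τ = C / λ = 7.89×10^8 / 9.56 = 8.25×10^7 s.
Fraction reached: 1 − e^(−t/τ) = 0.45 ⇒ t = −τ ln(1 − 0.45) = τ × 0.598.
t = 4.93×10^7 s = 1.56 years.

1.56 years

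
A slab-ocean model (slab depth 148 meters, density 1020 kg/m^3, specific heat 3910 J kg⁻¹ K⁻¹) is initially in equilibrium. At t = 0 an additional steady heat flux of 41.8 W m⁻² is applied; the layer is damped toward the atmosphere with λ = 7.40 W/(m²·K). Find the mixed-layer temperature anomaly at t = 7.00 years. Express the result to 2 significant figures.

5.3 K

Areal heat capacity C = ρ c_p D = 1020 × 3910 × 148 = 5.90×10^8 J/(m²·K).
τ = C / λ = 5.90×10^8 / 7.40 = 7.98×10^7 s.
Equilibrium anomaly ΔT_eq = F / λ = 41.8 / 7.40 = 5.65 K.
t = 7.00 years = 2.21×10^8 s, so t/τ = 2.77.
ΔT(t) = ΔT_eq (1 − e^(−t/τ)) = 5.65 × (1 − e^−2.77) = 5.29 K.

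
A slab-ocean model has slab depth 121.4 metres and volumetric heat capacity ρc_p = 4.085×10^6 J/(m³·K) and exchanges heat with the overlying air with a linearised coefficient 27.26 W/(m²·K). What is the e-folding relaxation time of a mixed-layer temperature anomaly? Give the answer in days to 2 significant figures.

Areal heat capacity C = ρc_p × D = 4.085×10^6 × 121.4 = 4.96×10^8 J/(m²·K).
Relaxation time τ = C / λ = 4.96×10^8 / 27.26 = 1.82×10^7 s.
In days: 1.82×10^7 s / (86400 s/day) = 211 days.

210 days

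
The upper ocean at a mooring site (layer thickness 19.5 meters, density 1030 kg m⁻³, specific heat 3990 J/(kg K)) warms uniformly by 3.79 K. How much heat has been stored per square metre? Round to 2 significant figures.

3.0×10^8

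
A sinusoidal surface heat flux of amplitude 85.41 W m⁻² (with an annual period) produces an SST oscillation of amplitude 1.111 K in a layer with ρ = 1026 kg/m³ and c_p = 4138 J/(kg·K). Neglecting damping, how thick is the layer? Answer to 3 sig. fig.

90.9 m

ω = 2π / 3.15×10^7 s = 1.99×10^-7 s⁻¹.
Required C = F₀ / (A ω) = 85.41 / (1.111 × 1.99×10^-7) = 3.86×10^8 J/(m²·K).
D = C / (ρ c_p) = 3.86×10^8 / (1026 × 4138) = 90.9 m.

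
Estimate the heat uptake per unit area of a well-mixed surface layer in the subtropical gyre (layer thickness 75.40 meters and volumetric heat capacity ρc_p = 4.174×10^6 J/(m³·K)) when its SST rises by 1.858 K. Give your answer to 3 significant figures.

Areal heat capacity C = ρc_p × D = 4.174×10^6 × 75.40 = 3.15×10^8 J/(m²·K).
ΔQ = C ΔT = 3.15×10^8 × 1.858 = 5.85×10^8 J/m².

5.85×10^8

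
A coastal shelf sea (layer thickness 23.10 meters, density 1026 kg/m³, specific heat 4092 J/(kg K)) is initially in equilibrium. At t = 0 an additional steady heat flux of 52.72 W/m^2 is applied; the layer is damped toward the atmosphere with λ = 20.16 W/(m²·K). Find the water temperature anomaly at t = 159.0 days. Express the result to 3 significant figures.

Areal heat capacity C = ρ c_p D = 1026 × 4092 × 23.10 = 9.70×10^7 J/(m²·K).
τ = C / λ = 9.70×10^7 / 20.16 = 4.81×10^6 s.
Equilibrium anomaly ΔT_eq = F / λ = 52.72 / 20.16 = 2.62 K.
t = 159.0 days = 1.37×10^7 s, so t/τ = 2.86.
ΔT(t) = ΔT_eq (1 − e^(−t/τ)) = 2.62 × (1 − e^−2.86) = 2.46 K.

2.46 K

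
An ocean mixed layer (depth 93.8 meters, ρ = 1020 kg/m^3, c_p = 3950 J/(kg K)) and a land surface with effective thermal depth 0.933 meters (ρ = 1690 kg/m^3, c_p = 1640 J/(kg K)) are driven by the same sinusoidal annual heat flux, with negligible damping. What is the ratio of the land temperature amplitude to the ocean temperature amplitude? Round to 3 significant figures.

146

C_ocean = 1020 × 3950 × 93.8 = 3.78×10^8 J/(m²·K).
C_land = 1690 × 1640 × 0.933 = 2.59×10^6 J/(m²·K).
Undamped amplitude ∝ 1/C, so A_land/A_ocean = C_ocean/C_land = 146.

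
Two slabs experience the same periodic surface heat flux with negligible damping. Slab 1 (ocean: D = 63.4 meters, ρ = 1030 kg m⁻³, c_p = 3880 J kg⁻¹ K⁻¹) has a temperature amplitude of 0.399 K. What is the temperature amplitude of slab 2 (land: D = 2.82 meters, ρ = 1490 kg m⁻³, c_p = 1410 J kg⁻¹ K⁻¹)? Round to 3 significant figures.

17.1 K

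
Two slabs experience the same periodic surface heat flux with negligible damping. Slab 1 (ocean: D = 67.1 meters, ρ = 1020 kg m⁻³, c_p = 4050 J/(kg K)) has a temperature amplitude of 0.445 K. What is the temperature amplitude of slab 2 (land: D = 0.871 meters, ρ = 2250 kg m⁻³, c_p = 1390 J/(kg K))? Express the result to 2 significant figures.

45 K

C_ocean = 2.77×10^8 J/(m²·K); C_land = 2.72×10^6 J/(m²·K).
A ∝ 1/C ⇒ A_land = A_ocean × C_ocean/C_land = 0.445 × 102 = 45.3 K.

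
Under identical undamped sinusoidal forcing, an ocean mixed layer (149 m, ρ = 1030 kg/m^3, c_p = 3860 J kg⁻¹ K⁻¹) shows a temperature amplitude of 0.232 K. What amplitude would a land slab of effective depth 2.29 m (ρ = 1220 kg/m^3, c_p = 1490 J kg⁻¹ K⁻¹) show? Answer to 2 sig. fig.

C_ocean = 5.92×10^8 J/(m²·K); C_land = 4.16×10^6 J/(m²·K).
A ∝ 1/C ⇒ A_land = A_ocean × C_ocean/C_land = 0.232 × 142 = 33.0 K.

33 K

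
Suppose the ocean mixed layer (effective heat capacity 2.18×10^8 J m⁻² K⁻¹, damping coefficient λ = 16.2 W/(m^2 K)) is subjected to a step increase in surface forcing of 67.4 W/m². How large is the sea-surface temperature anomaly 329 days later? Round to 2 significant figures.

3.7 K

Areal heat capacity C = 2.18×10^8 J m⁻² K⁻¹ (given).
τ = C / λ = 2.18×10^8 / 16.2 = 1.35×10^7 s.
Equilibrium anomaly ΔT_eq = F / λ = 67.4 / 16.2 = 4.16 K.
t = 329 days = 2.84×10^7 s, so t/τ = 2.11.
ΔT(t) = ΔT_eq (1 − e^(−t/τ)) = 4.16 × (1 − e^−2.11) = 3.66 K.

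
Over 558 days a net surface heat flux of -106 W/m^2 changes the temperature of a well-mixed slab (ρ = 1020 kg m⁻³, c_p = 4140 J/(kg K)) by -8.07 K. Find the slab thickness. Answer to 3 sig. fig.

150 m

Heat input Q = F Δt = -106 × 4.82×10^7 s = -5.11×10^9 J/m².
Required areal heat capacity C = Q / ΔT = 6.33×10^8 J/(m²·K).
Depth D = C / (ρ c_p) = 6.33×10^8 / (1020 × 4140) = 150 m.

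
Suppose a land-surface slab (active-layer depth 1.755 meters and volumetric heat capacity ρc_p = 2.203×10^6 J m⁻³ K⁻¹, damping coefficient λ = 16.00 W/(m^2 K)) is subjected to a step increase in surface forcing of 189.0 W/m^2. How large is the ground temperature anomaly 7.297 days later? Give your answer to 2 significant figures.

11 K

Areal heat capacity C = ρc_p × D = 2.203×10^6 × 1.755 = 3.87×10^6 J/(m²·K).
τ = C / λ = 3.87×10^6 / 16.00 = 2.42×10^5 s.
Equilibrium anomaly ΔT_eq = F / λ = 189.0 / 16.00 = 11.8 K.
t = 7.297 days = 6.30×10^5 s, so t/τ = 2.61.
ΔT(t) = ΔT_eq (1 − e^(−t/τ)) = 11.8 × (1 − e^−2.61) = 10.9 K.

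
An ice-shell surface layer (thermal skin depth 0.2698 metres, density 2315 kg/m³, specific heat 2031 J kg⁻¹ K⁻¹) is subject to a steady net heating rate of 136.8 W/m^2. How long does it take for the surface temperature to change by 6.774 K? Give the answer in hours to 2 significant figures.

Areal heat capacity C = ρ c_p D = 2315 × 2031 × 0.2698 = 1.27×10^6 J m⁻² K⁻¹.
Time required: Δt = C ΔT / F = 1.27×10^6 × 6.774 / 136.8 = 62800 s.
In hours: 62800 s / (3600 s/hour) = 17.4 hours.

17 hours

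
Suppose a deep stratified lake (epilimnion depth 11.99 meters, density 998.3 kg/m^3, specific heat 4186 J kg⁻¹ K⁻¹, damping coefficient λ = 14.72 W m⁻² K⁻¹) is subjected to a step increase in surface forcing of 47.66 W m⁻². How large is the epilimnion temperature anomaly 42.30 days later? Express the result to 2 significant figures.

2.1 K

Areal heat capacity C = ρ c_p D = 998.3 × 4186 × 11.99 = 5.01×10^7 J/(m^2 K).
τ = C / λ = 5.01×10^7 / 14.72 = 3.40×10^6 s.
Equilibrium anomaly ΔT_eq = F / λ = 47.66 / 14.72 = 3.24 K.
t = 42.30 days = 3.65×10^6 s, so t/τ = 1.07.
ΔT(t) = ΔT_eq (1 − e^(−t/τ)) = 3.24 × (1 − e^−1.07) = 2.13 K.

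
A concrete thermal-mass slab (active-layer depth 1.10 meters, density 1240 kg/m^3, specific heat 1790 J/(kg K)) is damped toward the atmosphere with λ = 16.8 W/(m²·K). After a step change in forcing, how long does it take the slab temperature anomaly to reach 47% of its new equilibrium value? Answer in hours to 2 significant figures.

Areal heat capacity C = ρ c_p D = 1240 × 1790 × 1.10 = 2.44×10^6 J/(m²·K).
τ = C / λ = 2.44×10^6 / 16.8 = 1.45×10^5 s.
Fraction reached: 1 − e^(−t/τ) = 0.47 ⇒ t = −τ ln(1 − 0.47) = τ × 0.635.
t = 92300 s = 25.6 hours.

26 hours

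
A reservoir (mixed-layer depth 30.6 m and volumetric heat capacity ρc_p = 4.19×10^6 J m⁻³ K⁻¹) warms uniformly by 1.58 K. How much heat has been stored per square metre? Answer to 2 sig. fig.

Areal heat capacity C = ρc_p × D = 4.19×10^6 × 30.6 = 1.28×10^8 J m⁻² K⁻¹.
ΔQ = C ΔT = 1.28×10^8 × 1.58 = 2.03×10^8 J/m².

2.0×10^8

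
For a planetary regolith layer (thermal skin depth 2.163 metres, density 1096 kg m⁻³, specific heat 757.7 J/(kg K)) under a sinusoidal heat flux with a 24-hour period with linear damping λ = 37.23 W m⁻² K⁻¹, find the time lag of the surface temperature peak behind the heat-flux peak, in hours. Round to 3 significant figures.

4.94 hours

Areal heat capacity C = ρ c_p D = 1096 × 757.7 × 2.163 = 1.80×10^6 J m⁻² K⁻¹.
ω = 2π / 86400 s = 7.27×10^-5 s⁻¹.
Phase lag φ = arctan(Cω/λ) = arctan(131/37.23) = 1.29 rad.
Time lag = φ / ω = 1.29 / 7.27×10^-5 = 17800 s = 4.94 hours.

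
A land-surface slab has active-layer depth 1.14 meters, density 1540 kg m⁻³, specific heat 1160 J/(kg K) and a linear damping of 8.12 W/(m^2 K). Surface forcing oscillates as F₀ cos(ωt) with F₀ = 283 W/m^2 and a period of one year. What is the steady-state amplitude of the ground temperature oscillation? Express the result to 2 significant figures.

Areal heat capacity C = ρ c_p D = 1540 × 1160 × 1.14 = 2.04×10^6 J/(m^2 K).
Angular frequency ω = 2π / T = 2π / 3.15×10^7 s = 1.99×10^-7 s⁻¹.
√((Cω)² + λ²) = √((0.406)² + 8.12²) = 8.13 W/(m²·K).
Amplitude A = F₀ / √((Cω)²+λ²) = 283 / 8.13 = 34.8 K.

35 K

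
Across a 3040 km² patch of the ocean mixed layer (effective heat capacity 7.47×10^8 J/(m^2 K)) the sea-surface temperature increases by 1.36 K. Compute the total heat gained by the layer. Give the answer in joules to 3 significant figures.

3.09×10^18 J

Areal heat capacity C = 7.47×10^8 J/(m^2 K) (given).
Heat per unit area: q = C ΔT = 7.47×10^8 × 1.36 = 1.02×10^9 J/m².
Total heat: Q = q × A = 1.02×10^9 × (3040 × 10⁶ m²) = 3.09×10^18 J.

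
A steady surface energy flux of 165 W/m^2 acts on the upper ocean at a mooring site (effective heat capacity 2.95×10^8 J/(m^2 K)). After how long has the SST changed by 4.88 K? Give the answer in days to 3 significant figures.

101 days

Areal heat capacity C = 2.95×10^8 J/(m^2 K) (given).
Time required: Δt = C ΔT / F = 2.95×10^8 × 4.88 / 165 = 8.72×10^6 s.
In days: 8.72×10^6 s / (86400 s/day) = 101 days.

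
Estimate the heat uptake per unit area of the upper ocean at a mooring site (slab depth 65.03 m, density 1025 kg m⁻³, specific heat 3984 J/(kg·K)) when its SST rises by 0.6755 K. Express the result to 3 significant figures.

1.79×10^8

Areal heat capacity C = ρ c_p D = 1025 × 3984 × 65.03 = 2.66×10^8 J/(m^2 K).
ΔQ = C ΔT = 2.66×10^8 × 0.6755 = 1.79×10^8 J/m².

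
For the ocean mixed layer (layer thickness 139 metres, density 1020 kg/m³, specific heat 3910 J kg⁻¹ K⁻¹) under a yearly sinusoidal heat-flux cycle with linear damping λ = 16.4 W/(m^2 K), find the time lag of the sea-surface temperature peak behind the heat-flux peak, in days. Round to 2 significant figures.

Areal heat capacity C = ρ c_p D = 1020 × 3910 × 139 = 5.54×10^8 J/(m²·K).
ω = 2π / 3.15×10^7 s = 1.99×10^-7 s⁻¹.
Phase lag φ = arctan(Cω/λ) = arctan(110/16.4) = 1.42 rad.
Time lag = φ / ω = 1.42 / 1.99×10^-7 = 7.14×10^6 s = 82.7 days.

83 days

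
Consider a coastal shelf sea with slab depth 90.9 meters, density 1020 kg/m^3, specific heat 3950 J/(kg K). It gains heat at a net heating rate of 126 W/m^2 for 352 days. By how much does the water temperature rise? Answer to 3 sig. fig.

Areal heat capacity C = ρ c_p D = 1020 × 3950 × 90.9 = 3.66×10^8 J/(m^2 K).
Net heat input Q = F Δt = 126 × (352 days × 86400 s/day) = 3.83×10^9 J/m².
ΔT = Q / C = 3.83×10^9 / 3.66×10^8 = 10.5 K.

10.5 K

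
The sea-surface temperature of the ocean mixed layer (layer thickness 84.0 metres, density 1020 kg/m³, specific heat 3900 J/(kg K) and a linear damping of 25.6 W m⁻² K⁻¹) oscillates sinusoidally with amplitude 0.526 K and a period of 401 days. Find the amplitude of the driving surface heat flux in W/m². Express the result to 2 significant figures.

35

Areal heat capacity C = ρ c_p D = 1020 × 3900 × 84.0 = 3.34×10^8 J m⁻² K⁻¹.
ω = 2π / 3.46×10^7 s = 1.81×10^-7 s⁻¹.
√((Cω)² + λ²) = √((60.6)² + 25.6²) = 65.8 W/(m²·K).
F₀ = A × √((Cω)²+λ²) = 0.526 × 65.8 = 34.6 W/m².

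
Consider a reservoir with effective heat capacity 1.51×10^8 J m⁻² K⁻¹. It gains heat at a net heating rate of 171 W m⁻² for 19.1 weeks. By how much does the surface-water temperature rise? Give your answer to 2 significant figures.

13 K

Areal heat capacity C = 1.51×10^8 J m⁻² K⁻¹ (given).
Net heat input Q = F Δt = 171 × (19.1 weeks × 6.048×10^5 s/week) = 1.98×10^9 J/m².
ΔT = Q / C = 1.98×10^9 / 1.51×10^8 = 13.1 K.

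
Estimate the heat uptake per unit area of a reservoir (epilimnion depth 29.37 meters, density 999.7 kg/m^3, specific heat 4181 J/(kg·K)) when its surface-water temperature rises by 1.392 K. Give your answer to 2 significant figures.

1.7×10^8

Areal heat capacity C = ρ c_p D = 999.7 × 4181 × 29.37 = 1.23×10^8 J m⁻² K⁻¹.
ΔQ = C ΔT = 1.23×10^8 × 1.392 = 1.71×10^8 J/m².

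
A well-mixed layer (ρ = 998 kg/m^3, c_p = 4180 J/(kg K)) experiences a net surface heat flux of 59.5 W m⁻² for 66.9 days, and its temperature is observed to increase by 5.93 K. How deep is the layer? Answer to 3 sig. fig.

13.9 m

Heat input Q = F Δt = 59.5 × 5.78×10^6 s = 3.44×10^8 J/m².
Required areal heat capacity C = Q / ΔT = 5.80×10^7 J/(m²·K).
Depth D = C / (ρ c_p) = 5.80×10^7 / (998 × 4180) = 13.9 m.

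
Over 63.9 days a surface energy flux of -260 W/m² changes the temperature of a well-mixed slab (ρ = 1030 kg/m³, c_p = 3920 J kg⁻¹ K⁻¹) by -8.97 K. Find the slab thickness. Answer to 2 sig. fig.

Heat input Q = F Δt = -260 × 5.52×10^6 s = -1.44×10^9 J/m².
Required areal heat capacity C = Q / ΔT = 1.60×10^8 J/(m²·K).
Depth D = C / (ρ c_p) = 1.60×10^8 / (1030 × 3920) = 39.6 m.

40 m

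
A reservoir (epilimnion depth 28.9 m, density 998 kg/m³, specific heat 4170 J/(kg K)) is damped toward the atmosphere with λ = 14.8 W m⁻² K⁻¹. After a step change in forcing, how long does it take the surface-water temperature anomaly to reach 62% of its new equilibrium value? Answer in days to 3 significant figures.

Areal heat capacity C = ρ c_p D = 998 × 4170 × 28.9 = 1.20×10^8 J/(m^2 K).
τ = C / λ = 1.20×10^8 / 14.8 = 8.13×10^6 s.
Fraction reached: 1 − e^(−t/τ) = 0.62 ⇒ t = −τ ln(1 − 0.62) = τ × 0.968.
t = 7.86×10^6 s = 91.0 days.

91.0 days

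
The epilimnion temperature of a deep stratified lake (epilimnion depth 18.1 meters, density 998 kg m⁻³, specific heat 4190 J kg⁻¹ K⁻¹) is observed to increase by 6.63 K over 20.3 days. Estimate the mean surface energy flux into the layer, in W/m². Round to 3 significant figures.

Areal heat capacity C = ρ c_p D = 998 × 4190 × 18.1 = 7.57×10^7 J m⁻² K⁻¹.
Required heat per unit area: Q = C ΔT = 7.57×10^7 × 6.63 = 5.02×10^8 J/m².
Flux F = Q / Δt = 5.02×10^8 / 1.75×10^6 s = 286 W/m².

286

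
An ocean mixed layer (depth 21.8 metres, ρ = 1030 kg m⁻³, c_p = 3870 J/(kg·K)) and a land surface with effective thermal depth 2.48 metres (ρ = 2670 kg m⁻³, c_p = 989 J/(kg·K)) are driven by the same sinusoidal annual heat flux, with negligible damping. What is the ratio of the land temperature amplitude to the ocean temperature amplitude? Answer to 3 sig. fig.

13.3

C_ocean = 1030 × 3870 × 21.8 = 8.69×10^7 J/(m²·K).
C_land = 2670 × 989 × 2.48 = 6.55×10^6 J/(m²·K).
Undamped amplitude ∝ 1/C, so A_land/A_ocean = C_ocean/C_land = 13.3.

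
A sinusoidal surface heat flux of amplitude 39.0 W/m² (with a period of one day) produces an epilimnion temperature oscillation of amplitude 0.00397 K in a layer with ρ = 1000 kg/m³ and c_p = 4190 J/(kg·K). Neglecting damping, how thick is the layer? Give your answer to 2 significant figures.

ω = 2π / 86400 s = 7.27×10^-5 s⁻¹.
Required C = F₀ / (A ω) = 39.0 / (0.00397 × 7.27×10^-5) = 1.35×10^8 J/(m²·K).
D = C / (ρ c_p) = 1.35×10^8 / (1000 × 4190) = 32.2 m.

32 m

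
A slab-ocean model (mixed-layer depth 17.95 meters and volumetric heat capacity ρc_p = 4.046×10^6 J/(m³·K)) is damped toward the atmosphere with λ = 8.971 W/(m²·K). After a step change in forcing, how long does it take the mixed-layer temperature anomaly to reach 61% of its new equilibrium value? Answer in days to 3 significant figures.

88.2 days

Areal heat capacity C = ρc_p × D = 4.046×10^6 × 17.95 = 7.26×10^7 J/(m^2 K).
τ = C / λ = 7.26×10^7 / 8.971 = 8.10×10^6 s.
Fraction reached: 1 − e^(−t/τ) = 0.61 ⇒ t = −τ ln(1 − 0.61) = τ × 0.942.
t = 7.62×10^6 s = 88.2 days.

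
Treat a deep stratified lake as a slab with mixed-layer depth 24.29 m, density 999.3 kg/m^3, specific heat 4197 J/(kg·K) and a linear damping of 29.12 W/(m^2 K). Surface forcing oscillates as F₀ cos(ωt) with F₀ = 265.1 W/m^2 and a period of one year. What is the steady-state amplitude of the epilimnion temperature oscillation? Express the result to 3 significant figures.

Areal heat capacity C = ρ c_p D = 999.3 × 4197 × 24.29 = 1.02×10^8 J/(m²·K).
Angular frequency ω = 2π / T = 2π / 3.15×10^7 s = 1.99×10^-7 s⁻¹.
√((Cω)² + λ²) = √((20.3)² + 29.12²) = 35.5 W/(m²·K).
Amplitude A = F₀ / √((Cω)²+λ²) = 265.1 / 35.5 = 7.47 K.

7.47 K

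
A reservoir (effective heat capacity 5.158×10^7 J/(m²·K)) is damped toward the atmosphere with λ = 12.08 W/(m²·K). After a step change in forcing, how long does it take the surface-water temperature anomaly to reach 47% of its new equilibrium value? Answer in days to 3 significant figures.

31.4 days

Areal heat capacity C = 5.158×10^7 J/(m²·K) (given).
τ = C / λ = 5.16×10^7 / 12.08 = 4.27×10^6 s.
Fraction reached: 1 − e^(−t/τ) = 0.47 ⇒ t = −τ ln(1 − 0.47) = τ × 0.635.
t = 2.71×10^6 s = 31.4 days.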